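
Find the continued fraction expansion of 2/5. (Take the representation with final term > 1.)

[0; 2, 2]

2 = 0·5 + 2
5 = 2·2 + 1
2 = 2·1 + 0  (stop)
So 2/5 = [0; 2, 2].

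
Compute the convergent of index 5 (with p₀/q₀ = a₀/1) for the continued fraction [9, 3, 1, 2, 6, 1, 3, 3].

Using pₖ = aₖpₖ₋₁ + pₖ₋₂, qₖ = aₖqₖ₋₁ + qₖ₋₂ (with p₋₁=1, p₋₂=0, q₋₁=0, q₋₂=1):
  k=0: a=9, p=9, q=1
  k=1: a=3, p=28, q=3
  k=2: a=1, p=37, q=4
  k=3: a=2, p=102, q=11
  k=4: a=6, p=649, q=70
  k=5: a=1, p=751, q=81

751/81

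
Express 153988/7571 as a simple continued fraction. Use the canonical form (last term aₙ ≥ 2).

153988 = 20*7571 + 2568
7571 = 2*2568 + 2435
2568 = 1*2435 + 133
2435 = 18*133 + 41
133 = 3*41 + 10
41 = 4*10 + 1
10 = 10*1 + 0  (stop)
So 153988/7571 = [20; 2, 1, 18, 3, 4, 10].

[20; 2, 1, 18, 3, 4, 10]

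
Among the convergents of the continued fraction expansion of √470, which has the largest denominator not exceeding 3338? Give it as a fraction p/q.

72171/3329

√470 = [21; 1, 2, 8, 2, 1, 42, …] (period length 6).
Convergents:
  p_0/q_0 = 21/1
  p_1/q_1 = 22/1
  p_2/q_2 = 65/3
  p_3/q_3 = 542/25
  p_4/q_4 = 1149/53
  p_5/q_5 = 1691/78
  p_6/q_6 = 72171/3329
  p_7/q_7 = 73862/3407
q_6 = 3329 ≤ 3338 < 3407 = q_7, so the answer is 72171/3329.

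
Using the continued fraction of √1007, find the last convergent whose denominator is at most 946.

29861/941

√1007 = [31; 1, 2, 1, 2, 1, 62, …] (period length 6).
Convergents:
  p_0/q_0 = 31/1
  p_1/q_1 = 32/1
  p_2/q_2 = 95/3
  p_3/q_3 = 127/4
  p_4/q_4 = 349/11
  p_5/q_5 = 476/15
  p_6/q_6 = 29861/941
  p_7/q_7 = 30337/956
q_6 = 941 ≤ 946 < 956 = q_7, so the answer is 29861/941.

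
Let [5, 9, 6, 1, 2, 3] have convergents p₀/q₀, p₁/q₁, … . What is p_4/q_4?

Using pₖ = aₖpₖ₋₁ + pₖ₋₂, qₖ = aₖqₖ₋₁ + qₖ₋₂ (with p₋₁=1, p₋₂=0, q₋₁=0, q₋₂=1):
  k=0: a=5, p=5, q=1
  k=1: a=9, p=46, q=9
  k=2: a=6, p=281, q=55
  k=3: a=1, p=327, q=64
  k=4: a=2, p=935, q=183

935/183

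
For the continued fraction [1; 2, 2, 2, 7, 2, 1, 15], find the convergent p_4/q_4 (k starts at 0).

Using pₖ = aₖpₖ₋₁ + pₖ₋₂, qₖ = aₖqₖ₋₁ + qₖ₋₂ (with p₋₁=1, p₋₂=0, q₋₁=0, q₋₂=1):
  k=0: a=1, p=1, q=1
  k=1: a=2, p=3, q=2
  k=2: a=2, p=7, q=5
  k=3: a=2, p=17, q=12
  k=4: a=7, p=126, q=89

126/89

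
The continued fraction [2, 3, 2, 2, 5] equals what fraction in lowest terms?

Fold from the inside: start with 5/1.
  2 + 1/5 = 11/5
  2 + 5/11 = 27/11
  3 + 11/27 = 92/27
  2 + 27/92 = 211/92

211/92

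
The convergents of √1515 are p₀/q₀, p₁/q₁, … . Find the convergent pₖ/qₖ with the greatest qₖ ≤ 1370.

39429/1013

√1515 = [38; 1, 11, 1, 76, …] (period length 4).
Convergents:
  p_0/q_0 = 38/1
  p_1/q_1 = 39/1
  p_2/q_2 = 467/12
  p_3/q_3 = 506/13
  p_4/q_4 = 38923/1000
  p_5/q_5 = 39429/1013
  p_6/q_6 = 472642/12143
q_5 = 1013 ≤ 1370 < 12143 = q_6, so the answer is 39429/1013.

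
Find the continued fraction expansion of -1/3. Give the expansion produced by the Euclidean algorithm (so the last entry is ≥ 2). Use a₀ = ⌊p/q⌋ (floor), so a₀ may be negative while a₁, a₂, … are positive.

-1 = -1*3 + 2
3 = 1*2 + 1
2 = 2*1 + 0  (stop)
So -1/3 = [-1; 1, 2].

[-1; 1, 2]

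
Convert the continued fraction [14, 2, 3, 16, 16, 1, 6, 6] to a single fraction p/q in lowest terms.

1196968/82951

Using pₖ = aₖpₖ₋₁ + pₖ₋₂ and qₖ = aₖqₖ₋₁ + qₖ₋₂:
  k=0: a=14, p=14, q=1
  k=1: a=2, p=29, q=2
  k=2: a=3, p=101, q=7
  k=3: a=16, p=1645, q=114
  k=4: a=16, p=26421, q=1831
  k=5: a=1, p=28066, q=1945
  k=6: a=6, p=194817, q=13501
  k=7: a=6, p=1196968, q=82951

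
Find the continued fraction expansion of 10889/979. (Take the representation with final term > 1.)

[11; 8, 6, 3, 6]

10889 = 11·979 + 120
979 = 8·120 + 19
120 = 6·19 + 6
19 = 3·6 + 1
6 = 6·1 + 0  (stop)
So 10889/979 = [11; 8, 6, 3, 6].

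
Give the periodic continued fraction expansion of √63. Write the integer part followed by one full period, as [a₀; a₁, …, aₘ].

a₀ = ⌊√63⌋ = 7.
With m₀=0, d₀=1 and mₖ₊₁ = dₖaₖ − mₖ, dₖ₊₁ = (n − mₖ₊₁²)/dₖ, aₖ₊₁ = ⌊(a₀+mₖ₊₁)/dₖ₊₁⌋:
  k=1: m=7, d=14, a=1
  k=2: m=7, d=1, a=14
d=1 and a=2a₀=14 at k=2, so the next step gives (m, d) = (7, 14) again — its k=1 value — and the period has length 2.

[7; 1, 14]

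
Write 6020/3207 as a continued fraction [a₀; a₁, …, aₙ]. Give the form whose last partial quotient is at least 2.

[1; 1, 7, 7, 6, 9]

6020 = 1×3207 + 2813
3207 = 1×2813 + 394
2813 = 7×394 + 55
394 = 7×55 + 9
55 = 6×9 + 1
9 = 9×1 + 0  (stop)
So 6020/3207 = [1; 1, 7, 7, 6, 9].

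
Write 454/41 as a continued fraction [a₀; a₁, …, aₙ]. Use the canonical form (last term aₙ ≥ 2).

454 = 11*41 + 3
41 = 13*3 + 2
3 = 1*2 + 1
2 = 2*1 + 0  (stop)
So 454/41 = [11; 13, 1, 2].

[11; 13, 1, 2]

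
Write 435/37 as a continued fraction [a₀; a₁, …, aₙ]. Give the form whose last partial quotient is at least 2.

435 = 11×37 + 28
37 = 1×28 + 9
28 = 3×9 + 1
9 = 9×1 + 0  (stop)
So 435/37 = [11; 1, 3, 9].

[11; 1, 3, 9]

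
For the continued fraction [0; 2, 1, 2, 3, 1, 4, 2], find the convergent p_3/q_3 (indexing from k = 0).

Using pₖ = aₖpₖ₋₁ + pₖ₋₂, qₖ = aₖqₖ₋₁ + qₖ₋₂ (with p₋₁=1, p₋₂=0, q₋₁=0, q₋₂=1):
  k=0: a=0, p=0, q=1
  k=1: a=2, p=1, q=2
  k=2: a=1, p=1, q=3
  k=3: a=2, p=3, q=8

3/8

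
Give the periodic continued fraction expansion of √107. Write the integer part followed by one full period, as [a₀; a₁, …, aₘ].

a₀ = ⌊√107⌋ = 10.
With m₀=0, d₀=1 and mₖ₊₁ = dₖaₖ − mₖ, dₖ₊₁ = (n − mₖ₊₁²)/dₖ, aₖ₊₁ = ⌊(a₀+mₖ₊₁)/dₖ₊₁⌋:
  k=1: m=10, d=7, a=2
  k=2: m=4, d=13, a=1
  k=3: m=9, d=2, a=9
  k=4: m=9, d=13, a=1
  k=5: m=4, d=7, a=2
  k=6: m=10, d=1, a=20
d=1 and a=2a₀=20 at k=6, so the next step gives (m, d) = (10, 7) again — its k=1 value — and the period has length 6.

[10; 2, 1, 9, 1, 2, 20]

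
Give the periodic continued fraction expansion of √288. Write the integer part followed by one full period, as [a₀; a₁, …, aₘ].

[16; 1, 32]

a₀ = ⌊√288⌋ = 16.
With m₀=0, d₀=1 and mₖ₊₁ = dₖaₖ − mₖ, dₖ₊₁ = (n − mₖ₊₁²)/dₖ, aₖ₊₁ = ⌊(a₀+mₖ₊₁)/dₖ₊₁⌋:
  k=1: m=16, d=32, a=1
  k=2: m=16, d=1, a=32
d=1 and a=2a₀=32 at k=2, so the next step gives (m, d) = (16, 32) again — its k=1 value — and the period has length 2.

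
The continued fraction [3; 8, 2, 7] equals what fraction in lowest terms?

Fold from the inside: start with 7/1.
  2 + 1/7 = 15/7
  8 + 7/15 = 127/15
  3 + 15/127 = 396/127

396/127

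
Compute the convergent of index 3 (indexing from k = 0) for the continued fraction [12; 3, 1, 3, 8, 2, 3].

Using pₖ = aₖpₖ₋₁ + pₖ₋₂, qₖ = aₖqₖ₋₁ + qₖ₋₂ (with p₋₁=1, p₋₂=0, q₋₁=0, q₋₂=1):
  k=0: a=12, p=12, q=1
  k=1: a=3, p=37, q=3
  k=2: a=1, p=49, q=4
  k=3: a=3, p=184, q=15

184/15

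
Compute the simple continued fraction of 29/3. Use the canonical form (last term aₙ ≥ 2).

[9; 1, 2]

29 = 9*3 + 2
3 = 1*2 + 1
2 = 2*1 + 0  (stop)
So 29/3 = [9; 1, 2].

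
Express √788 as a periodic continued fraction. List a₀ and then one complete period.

a₀ = ⌊√788⌋ = 28.
With m₀=0, d₀=1 and mₖ₊₁ = dₖaₖ − mₖ, dₖ₊₁ = (n − mₖ₊₁²)/dₖ, aₖ₊₁ = ⌊(a₀+mₖ₊₁)/dₖ₊₁⌋:
  k=1: m=28, d=4, a=14
  k=2: m=28, d=1, a=56
d=1 and a=2a₀=56 at k=2, so the next step gives (m, d) = (28, 4) again — its k=1 value — and the period has length 2.

[28; 14, 56]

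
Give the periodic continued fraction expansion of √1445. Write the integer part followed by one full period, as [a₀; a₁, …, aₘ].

a₀ = ⌊√1445⌋ = 38.
With m₀=0, d₀=1 and mₖ₊₁ = dₖaₖ − mₖ, dₖ₊₁ = (n − mₖ₊₁²)/dₖ, aₖ₊₁ = ⌊(a₀+mₖ₊₁)/dₖ₊₁⌋:
  k=1: m=38, d=1, a=76
d=1 and a=2a₀=76 at k=1, so the next step gives (m, d) = (38, 1) again — its k=1 value — and the period has length 1.

[38; 76]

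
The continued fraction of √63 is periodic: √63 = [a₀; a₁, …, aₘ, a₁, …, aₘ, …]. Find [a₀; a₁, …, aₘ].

[7; 1, 14]

a₀ = ⌊√63⌋ = 7.
With m₀=0, d₀=1 and mₖ₊₁ = dₖaₖ − mₖ, dₖ₊₁ = (n − mₖ₊₁²)/dₖ, aₖ₊₁ = ⌊(a₀+mₖ₊₁)/dₖ₊₁⌋:
  k=1: m=7, d=14, a=1
  k=2: m=7, d=1, a=14
d=1 and a=2a₀=14 at k=2, so the next step gives (m, d) = (7, 14) again — its k=1 value — and the period has length 2.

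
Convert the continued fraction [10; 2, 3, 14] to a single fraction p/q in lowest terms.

1043/100

Using pₖ = aₖpₖ₋₁ + pₖ₋₂ and qₖ = aₖqₖ₋₁ + qₖ₋₂:
  k=0: a=10, p=10, q=1
  k=1: a=2, p=21, q=2
  k=2: a=3, p=73, q=7
  k=3: a=14, p=1043, q=100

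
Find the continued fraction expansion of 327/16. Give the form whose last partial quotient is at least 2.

327 = 20·16 + 7
16 = 2·7 + 2
7 = 3·2 + 1
2 = 2·1 + 0  (stop)
So 327/16 = [20; 2, 3, 2].

[20; 2, 3, 2]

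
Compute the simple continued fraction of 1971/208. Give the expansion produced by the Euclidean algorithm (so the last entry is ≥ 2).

[9; 2, 9, 1, 9]

1971 = 9*208 + 99
208 = 2*99 + 10
99 = 9*10 + 9
10 = 1*9 + 1
9 = 9*1 + 0  (stop)
So 1971/208 = [9; 2, 9, 1, 9].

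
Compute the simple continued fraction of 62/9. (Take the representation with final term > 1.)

62 = 6·9 + 8
9 = 1·8 + 1
8 = 8·1 + 0  (stop)
So 62/9 = [6; 1, 8].

[6; 1, 8]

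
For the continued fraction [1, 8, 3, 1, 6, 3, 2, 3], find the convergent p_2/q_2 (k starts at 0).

28/25

Using pₖ = aₖpₖ₋₁ + pₖ₋₂, qₖ = aₖqₖ₋₁ + qₖ₋₂ (with p₋₁=1, p₋₂=0, q₋₁=0, q₋₂=1):
  k=0: a=1, p=1, q=1
  k=1: a=8, p=9, q=8
  k=2: a=3, p=28, q=25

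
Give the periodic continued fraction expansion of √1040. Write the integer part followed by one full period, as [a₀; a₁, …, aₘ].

a₀ = ⌊√1040⌋ = 32.
With m₀=0, d₀=1 and mₖ₊₁ = dₖaₖ − mₖ, dₖ₊₁ = (n − mₖ₊₁²)/dₖ, aₖ₊₁ = ⌊(a₀+mₖ₊₁)/dₖ₊₁⌋:
  k=1: m=32, d=16, a=4
  k=2: m=32, d=1, a=64
d=1 and a=2a₀=64 at k=2, so the next step gives (m, d) = (32, 16) again — its k=1 value — and the period has length 2.

[32; 4, 64]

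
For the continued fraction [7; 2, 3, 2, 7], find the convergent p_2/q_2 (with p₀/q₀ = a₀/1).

52/7

Using pₖ = aₖpₖ₋₁ + pₖ₋₂, qₖ = aₖqₖ₋₁ + qₖ₋₂ (with p₋₁=1, p₋₂=0, q₋₁=0, q₋₂=1):
  k=0: a=7, p=7, q=1
  k=1: a=2, p=15, q=2
  k=2: a=3, p=52, q=7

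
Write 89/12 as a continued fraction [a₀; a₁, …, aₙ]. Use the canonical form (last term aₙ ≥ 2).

[7; 2, 2, 2]

89 = 7×12 + 5
12 = 2×5 + 2
5 = 2×2 + 1
2 = 2×1 + 0  (stop)
So 89/12 = [7; 2, 2, 2].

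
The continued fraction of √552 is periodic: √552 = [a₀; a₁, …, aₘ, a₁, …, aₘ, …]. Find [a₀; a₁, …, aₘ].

[23; 2, 46]

a₀ = ⌊√552⌋ = 23.
With m₀=0, d₀=1 and mₖ₊₁ = dₖaₖ − mₖ, dₖ₊₁ = (n − mₖ₊₁²)/dₖ, aₖ₊₁ = ⌊(a₀+mₖ₊₁)/dₖ₊₁⌋:
  k=1: m=23, d=23, a=2
  k=2: m=23, d=1, a=46
d=1 and a=2a₀=46 at k=2, so the next step gives (m, d) = (23, 23) again — its k=1 value — and the period has length 2.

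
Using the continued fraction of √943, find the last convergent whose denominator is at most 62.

737/24

√943 = [30; 1, 2, 2, 2, 1, 60, …] (period length 6).
Convergents:
  p_0/q_0 = 30/1
  p_1/q_1 = 31/1
  p_2/q_2 = 92/3
  p_3/q_3 = 215/7
  p_4/q_4 = 522/17
  p_5/q_5 = 737/24
  p_6/q_6 = 44742/1457
q_5 = 24 ≤ 62 < 1457 = q_6, so the answer is 737/24.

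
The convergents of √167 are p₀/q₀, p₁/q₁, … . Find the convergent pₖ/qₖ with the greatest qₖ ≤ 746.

4355/337

√167 = [12; 1, 11, 1, 24, …] (period length 4).
Convergents:
  p_0/q_0 = 12/1
  p_1/q_1 = 13/1
  p_2/q_2 = 155/12
  p_3/q_3 = 168/13
  p_4/q_4 = 4187/324
  p_5/q_5 = 4355/337
  p_6/q_6 = 52092/4031
q_5 = 337 ≤ 746 < 4031 = q_6, so the answer is 4355/337.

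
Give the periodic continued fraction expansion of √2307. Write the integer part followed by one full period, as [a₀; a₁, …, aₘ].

a₀ = ⌊√2307⌋ = 48.

[48; 32, 96]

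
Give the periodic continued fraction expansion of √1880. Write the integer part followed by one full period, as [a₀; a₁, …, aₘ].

[43; 2, 1, 3, 1, 2, 86]

a₀ = ⌊√1880⌋ = 43.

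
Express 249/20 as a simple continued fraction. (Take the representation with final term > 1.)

249 = 12×20 + 9
20 = 2×9 + 2
9 = 4×2 + 1
2 = 2×1 + 0  (stop)
So 249/20 = [12; 2, 4, 2].

[12; 2, 4, 2]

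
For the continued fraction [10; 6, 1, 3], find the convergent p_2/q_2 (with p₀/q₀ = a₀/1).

Using pₖ = aₖpₖ₋₁ + pₖ₋₂, qₖ = aₖqₖ₋₁ + qₖ₋₂ (with p₋₁=1, p₋₂=0, q₋₁=0, q₋₂=1):
  k=0: a=10, p=10, q=1
  k=1: a=6, p=61, q=6
  k=2: a=1, p=71, q=7

71/7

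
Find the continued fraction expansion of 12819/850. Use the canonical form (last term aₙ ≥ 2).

12819 = 15*850 + 69
850 = 12*69 + 22
69 = 3*22 + 3
22 = 7*3 + 1
3 = 3*1 + 0  (stop)
So 12819/850 = [15; 12, 3, 7, 3].

[15; 12, 3, 7, 3]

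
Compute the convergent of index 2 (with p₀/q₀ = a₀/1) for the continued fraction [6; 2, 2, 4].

32/5

Using pₖ = aₖpₖ₋₁ + pₖ₋₂, qₖ = aₖqₖ₋₁ + qₖ₋₂ (with p₋₁=1, p₋₂=0, q₋₁=0, q₋₂=1):
  k=0: a=6, p=6, q=1
  k=1: a=2, p=13, q=2
  k=2: a=2, p=32, q=5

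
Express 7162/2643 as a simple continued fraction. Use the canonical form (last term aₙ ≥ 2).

[2; 1, 2, 2, 4, 8, 3, 3]

7162 = 2·2643 + 1876
2643 = 1·1876 + 767
1876 = 2·767 + 342
767 = 2·342 + 83
342 = 4·83 + 10
83 = 8·10 + 3
10 = 3·3 + 1
3 = 3·1 + 0  (stop)
So 7162/2643 = [2; 1, 2, 2, 4, 8, 3, 3].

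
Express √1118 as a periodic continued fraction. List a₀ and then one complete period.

a₀ = ⌊√1118⌋ = 33.
With m₀=0, d₀=1 and mₖ₊₁ = dₖaₖ − mₖ, dₖ₊₁ = (n − mₖ₊₁²)/dₖ, aₖ₊₁ = ⌊(a₀+mₖ₊₁)/dₖ₊₁⌋:
  k=1: m=33, d=29, a=2
  k=2: m=25, d=17, a=3
  k=3: m=26, d=26, a=2
  k=4: m=26, d=17, a=3
  k=5: m=25, d=29, a=2
  k=6: m=33, d=1, a=66
d=1 and a=2a₀=66 at k=6, so the next step gives (m, d) = (33, 29) again — its k=1 value — and the period has length 6.

[33; 2, 3, 2, 3, 2, 66]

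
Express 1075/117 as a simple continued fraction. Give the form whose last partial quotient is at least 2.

[9; 5, 3, 7]

1075 = 9·117 + 22
117 = 5·22 + 7
22 = 3·7 + 1
7 = 7·1 + 0  (stop)
So 1075/117 = [9; 5, 3, 7].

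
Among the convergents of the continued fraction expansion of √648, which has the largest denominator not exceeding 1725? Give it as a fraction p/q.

√648 = [25; 2, 5, 6, 5, 2, 50, …] (period length 6).
Convergents:
  p_0/q_0 = 25/1
  p_1/q_1 = 51/2
  p_2/q_2 = 280/11
  p_3/q_3 = 1731/68
  p_4/q_4 = 8935/351
  p_5/q_5 = 19601/770
  p_6/q_6 = 988985/38851
q_5 = 770 ≤ 1725 < 38851 = q_6, so the answer is 19601/770.

19601/770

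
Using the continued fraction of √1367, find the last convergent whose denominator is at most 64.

1368/37

√1367 = [36; 1, 35, 1, 72, …] (period length 4).
Convergents:
  p_0/q_0 = 36/1
  p_1/q_1 = 37/1
  p_2/q_2 = 1331/36
  p_3/q_3 = 1368/37
  p_4/q_4 = 99827/2700
q_3 = 37 ≤ 64 < 2700 = q_4, so the answer is 1368/37.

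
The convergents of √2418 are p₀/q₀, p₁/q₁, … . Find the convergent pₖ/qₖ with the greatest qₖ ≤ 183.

8802/179

√2418 = [49; 5, 1, 3, 2, 3, 1, 5, 98, …] (period length 8).
Convergents:
  p_0/q_0 = 49/1
  p_1/q_1 = 246/5
  p_2/q_2 = 295/6
  p_3/q_3 = 1131/23
  p_4/q_4 = 2557/52
  p_5/q_5 = 8802/179
  p_6/q_6 = 11359/231
q_5 = 179 ≤ 183 < 231 = q_6, so the answer is 8802/179.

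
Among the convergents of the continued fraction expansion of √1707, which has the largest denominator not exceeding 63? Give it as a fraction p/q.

785/19

√1707 = [41; 3, 6, 41, 6, 3, 82, …] (period length 6).
Convergents:
  p_0/q_0 = 41/1
  p_1/q_1 = 124/3
  p_2/q_2 = 785/19
  p_3/q_3 = 32309/782
q_2 = 19 ≤ 63 < 782 = q_3, so the answer is 785/19.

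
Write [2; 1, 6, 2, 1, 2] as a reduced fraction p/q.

169/59

Fold from the inside: start with 2/1.
  1 + 1/2 = 3/2
  2 + 2/3 = 8/3
  6 + 3/8 = 51/8
  1 + 8/51 = 59/51
  2 + 51/59 = 169/59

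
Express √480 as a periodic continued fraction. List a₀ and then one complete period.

[21; 1, 9, 1, 42]

a₀ = ⌊√480⌋ = 21.
With m₀=0, d₀=1 and mₖ₊₁ = dₖaₖ − mₖ, dₖ₊₁ = (n − mₖ₊₁²)/dₖ, aₖ₊₁ = ⌊(a₀+mₖ₊₁)/dₖ₊₁⌋:
  k=1: m=21, d=39, a=1
  k=2: m=18, d=4, a=9
  k=3: m=18, d=39, a=1
  k=4: m=21, d=1, a=42
d=1 and a=2a₀=42 at k=4, so the next step gives (m, d) = (21, 39) again — its k=1 value — and the period has length 4.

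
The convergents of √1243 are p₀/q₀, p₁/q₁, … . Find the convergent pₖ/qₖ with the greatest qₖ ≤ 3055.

44035/1249

√1243 = [35; 3, 1, 9, 3, 9, 1, 3, 70, …] (period length 8).
Convergents:
  p_0/q_0 = 35/1
  p_1/q_1 = 106/3
  p_2/q_2 = 141/4
  p_3/q_3 = 1375/39
  p_4/q_4 = 4266/121
  p_5/q_5 = 39769/1128
  p_6/q_6 = 44035/1249
  p_7/q_7 = 171874/4875
q_6 = 1249 ≤ 3055 < 4875 = q_7, so the answer is 44035/1249.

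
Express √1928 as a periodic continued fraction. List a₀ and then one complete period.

[43; 1, 9, 1, 86]

a₀ = ⌊√1928⌋ = 43.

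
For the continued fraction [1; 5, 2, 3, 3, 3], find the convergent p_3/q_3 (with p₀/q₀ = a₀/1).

45/38

Using pₖ = aₖpₖ₋₁ + pₖ₋₂, qₖ = aₖqₖ₋₁ + qₖ₋₂ (with p₋₁=1, p₋₂=0, q₋₁=0, q₋₂=1):
  k=0: a=1, p=1, q=1
  k=1: a=5, p=6, q=5
  k=2: a=2, p=13, q=11
  k=3: a=3, p=45, q=38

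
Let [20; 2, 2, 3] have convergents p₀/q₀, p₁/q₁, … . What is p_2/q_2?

Using pₖ = aₖpₖ₋₁ + pₖ₋₂, qₖ = aₖqₖ₋₁ + qₖ₋₂ (with p₋₁=1, p₋₂=0, q₋₁=0, q₋₂=1):
  k=0: a=20, p=20, q=1
  k=1: a=2, p=41, q=2
  k=2: a=2, p=102, q=5

102/5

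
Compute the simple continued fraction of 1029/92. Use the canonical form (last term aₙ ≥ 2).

[11; 5, 2, 2, 3]

1029 = 11*92 + 17
92 = 5*17 + 7
17 = 2*7 + 3
7 = 2*3 + 1
3 = 3*1 + 0  (stop)
So 1029/92 = [11; 5, 2, 2, 3].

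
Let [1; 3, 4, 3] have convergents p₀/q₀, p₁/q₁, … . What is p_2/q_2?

17/13

Using pₖ = aₖpₖ₋₁ + pₖ₋₂, qₖ = aₖqₖ₋₁ + qₖ₋₂ (with p₋₁=1, p₋₂=0, q₋₁=0, q₋₂=1):
  k=0: a=1, p=1, q=1
  k=1: a=3, p=4, q=3
  k=2: a=4, p=17, q=13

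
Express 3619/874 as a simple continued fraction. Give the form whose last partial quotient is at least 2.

[4; 7, 9, 2, 6]

3619 = 4*874 + 123
874 = 7*123 + 13
123 = 9*13 + 6
13 = 2*6 + 1
6 = 6*1 + 0  (stop)
So 3619/874 = [4; 7, 9, 2, 6].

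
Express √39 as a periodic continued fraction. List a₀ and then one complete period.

[6; 4, 12]

a₀ = ⌊√39⌋ = 6.
With m₀=0, d₀=1 and mₖ₊₁ = dₖaₖ − mₖ, dₖ₊₁ = (n − mₖ₊₁²)/dₖ, aₖ₊₁ = ⌊(a₀+mₖ₊₁)/dₖ₊₁⌋:
  k=1: m=6, d=3, a=4
  k=2: m=6, d=1, a=12
d=1 and a=2a₀=12 at k=2, so the next step gives (m, d) = (6, 3) again — its k=1 value — and the period has length 2.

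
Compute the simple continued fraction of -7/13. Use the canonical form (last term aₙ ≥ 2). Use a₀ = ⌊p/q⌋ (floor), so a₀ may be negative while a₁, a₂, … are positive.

-7 = -1*13 + 6
13 = 2*6 + 1
6 = 6*1 + 0  (stop)
So -7/13 = [-1; 2, 6].

[-1; 2, 6]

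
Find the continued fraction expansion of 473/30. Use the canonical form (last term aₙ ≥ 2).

[15; 1, 3, 3, 2]

473 = 15·30 + 23
30 = 1·23 + 7
23 = 3·7 + 2
7 = 3·2 + 1
2 = 2·1 + 0  (stop)
So 473/30 = [15; 1, 3, 3, 2].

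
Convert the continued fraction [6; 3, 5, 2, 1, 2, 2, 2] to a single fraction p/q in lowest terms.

4969/787

Fold from the inside: start with 2/1.
  2 + 1/2 = 5/2
  2 + 2/5 = 12/5
  1 + 5/12 = 17/12
  2 + 12/17 = 46/17
  5 + 17/46 = 247/46
  3 + 46/247 = 787/247
  6 + 247/787 = 4969/787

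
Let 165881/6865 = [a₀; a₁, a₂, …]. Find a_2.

8

165881 = 24·6865 + 1121   →  a_0 = 24
6865 = 6·1121 + 139   →  a_1 = 6
1121 = 8·139 + 9   →  a_2 = 8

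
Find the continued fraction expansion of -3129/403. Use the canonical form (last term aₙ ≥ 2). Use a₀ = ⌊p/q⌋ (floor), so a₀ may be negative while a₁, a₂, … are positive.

[-8; 4, 4, 7, 1, 2]

-3129 = -8·403 + 95
403 = 4·95 + 23
95 = 4·23 + 3
23 = 7·3 + 2
3 = 1·2 + 1
2 = 2·1 + 0  (stop)
So -3129/403 = [-8; 4, 4, 7, 1, 2].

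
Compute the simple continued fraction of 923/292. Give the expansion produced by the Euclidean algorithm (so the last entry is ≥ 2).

[3; 6, 4, 1, 2, 3]

923 = 3*292 + 47
292 = 6*47 + 10
47 = 4*10 + 7
10 = 1*7 + 3
7 = 2*3 + 1
3 = 3*1 + 0  (stop)
So 923/292 = [3; 6, 4, 1, 2, 3].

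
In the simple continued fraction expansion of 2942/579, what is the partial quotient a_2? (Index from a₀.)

2942 = 5·579 + 47   →  a_0 = 5
579 = 12·47 + 15   →  a_1 = 12
47 = 3·15 + 2   →  a_2 = 3

3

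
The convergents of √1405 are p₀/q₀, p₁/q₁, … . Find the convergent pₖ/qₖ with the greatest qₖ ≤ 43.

√1405 = [37; 2, 14, 2, 74, …] (period length 4).
Convergents:
  p_0/q_0 = 37/1
  p_1/q_1 = 75/2
  p_2/q_2 = 1087/29
  p_3/q_3 = 2249/60
q_2 = 29 ≤ 43 < 60 = q_3, so the answer is 1087/29.

1087/29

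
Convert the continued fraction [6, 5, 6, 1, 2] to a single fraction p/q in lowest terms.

Fold from the inside: start with 2/1.
  1 + 1/2 = 3/2
  6 + 2/3 = 20/3
  5 + 3/20 = 103/20
  6 + 20/103 = 638/103

638/103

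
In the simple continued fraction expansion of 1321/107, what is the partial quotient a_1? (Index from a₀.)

1321 = 12·107 + 37   →  a_0 = 12
107 = 2·37 + 33   →  a_1 = 2

2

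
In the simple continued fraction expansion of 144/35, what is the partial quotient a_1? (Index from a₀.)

144 = 4·35 + 4   →  a_0 = 4
35 = 8·4 + 3   →  a_1 = 8

8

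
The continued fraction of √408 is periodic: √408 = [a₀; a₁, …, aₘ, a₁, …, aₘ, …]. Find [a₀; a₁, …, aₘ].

a₀ = ⌊√408⌋ = 20.
With m₀=0, d₀=1 and mₖ₊₁ = dₖaₖ − mₖ, dₖ₊₁ = (n − mₖ₊₁²)/dₖ, aₖ₊₁ = ⌊(a₀+mₖ₊₁)/dₖ₊₁⌋:
  k=1: m=20, d=8, a=5
  k=2: m=20, d=1, a=40
d=1 and a=2a₀=40 at k=2, so the next step gives (m, d) = (20, 8) again — its k=1 value — and the period has length 2.

[20; 5, 40]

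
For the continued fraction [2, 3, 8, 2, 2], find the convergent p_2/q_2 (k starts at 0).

Using pₖ = aₖpₖ₋₁ + pₖ₋₂, qₖ = aₖqₖ₋₁ + qₖ₋₂ (with p₋₁=1, p₋₂=0, q₋₁=0, q₋₂=1):
  k=0: a=2, p=2, q=1
  k=1: a=3, p=7, q=3
  k=2: a=8, p=58, q=25

58/25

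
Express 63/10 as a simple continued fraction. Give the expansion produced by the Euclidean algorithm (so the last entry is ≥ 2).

63 = 6·10 + 3
10 = 3·3 + 1
3 = 3·1 + 0  (stop)
So 63/10 = [6; 3, 3].

[6; 3, 3]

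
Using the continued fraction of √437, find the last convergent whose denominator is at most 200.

√437 = [20; 1, 9, 2, 9, 1, 40, …] (period length 6).
Convergents:
  p_0/q_0 = 20/1
  p_1/q_1 = 21/1
  p_2/q_2 = 209/10
  p_3/q_3 = 439/21
  p_4/q_4 = 4160/199
  p_5/q_5 = 4599/220
q_4 = 199 ≤ 200 < 220 = q_5, so the answer is 4160/199.

4160/199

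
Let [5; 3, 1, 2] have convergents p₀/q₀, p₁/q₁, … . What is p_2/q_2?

21/4

Using pₖ = aₖpₖ₋₁ + pₖ₋₂, qₖ = aₖqₖ₋₁ + qₖ₋₂ (with p₋₁=1, p₋₂=0, q₋₁=0, q₋₂=1):
  k=0: a=5, p=5, q=1
  k=1: a=3, p=16, q=3
  k=2: a=1, p=21, q=4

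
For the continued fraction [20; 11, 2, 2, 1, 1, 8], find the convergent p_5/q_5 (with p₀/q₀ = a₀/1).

Using pₖ = aₖpₖ₋₁ + pₖ₋₂, qₖ = aₖqₖ₋₁ + qₖ₋₂ (with p₋₁=1, p₋₂=0, q₋₁=0, q₋₂=1):
  k=0: a=20, p=20, q=1
  k=1: a=11, p=221, q=11
  k=2: a=2, p=462, q=23
  k=3: a=2, p=1145, q=57
  k=4: a=1, p=1607, q=80
  k=5: a=1, p=2752, q=137

2752/137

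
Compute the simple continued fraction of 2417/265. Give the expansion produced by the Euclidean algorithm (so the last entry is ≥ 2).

[9; 8, 3, 1, 1, 4]

2417 = 9×265 + 32
265 = 8×32 + 9
32 = 3×9 + 5
9 = 1×5 + 4
5 = 1×4 + 1
4 = 4×1 + 0  (stop)
So 2417/265 = [9; 8, 3, 1, 1, 4].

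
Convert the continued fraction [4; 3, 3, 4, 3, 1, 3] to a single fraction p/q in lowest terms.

Fold from the inside: start with 3/1.
  1 + 1/3 = 4/3
  3 + 3/4 = 15/4
  4 + 4/15 = 64/15
  3 + 15/64 = 207/64
  3 + 64/207 = 685/207
  4 + 207/685 = 2947/685

2947/685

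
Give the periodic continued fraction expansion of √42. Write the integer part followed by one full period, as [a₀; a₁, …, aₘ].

[6; 2, 12]

a₀ = ⌊√42⌋ = 6.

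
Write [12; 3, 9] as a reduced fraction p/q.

Using pₖ = aₖpₖ₋₁ + pₖ₋₂ and qₖ = aₖqₖ₋₁ + qₖ₋₂:
  k=0: a=12, p=12, q=1
  k=1: a=3, p=37, q=3
  k=2: a=9, p=345, q=28

345/28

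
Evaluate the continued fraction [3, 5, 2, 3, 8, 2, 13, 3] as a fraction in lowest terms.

Using pₖ = aₖpₖ₋₁ + pₖ₋₂ and qₖ = aₖqₖ₋₁ + qₖ₋₂:
  k=0: a=3, p=3, q=1
  k=1: a=5, p=16, q=5
  k=2: a=2, p=35, q=11
  k=3: a=3, p=121, q=38
  k=4: a=8, p=1003, q=315
  k=5: a=2, p=2127, q=668
  k=6: a=13, p=28654, q=8999
  k=7: a=3, p=88089, q=27665

88089/27665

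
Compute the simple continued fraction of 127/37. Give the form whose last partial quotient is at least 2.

[3; 2, 3, 5]

127 = 3×37 + 16
37 = 2×16 + 5
16 = 3×5 + 1
5 = 5×1 + 0  (stop)
So 127/37 = [3; 2, 3, 5].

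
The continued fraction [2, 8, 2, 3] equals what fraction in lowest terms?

Using pₖ = aₖpₖ₋₁ + pₖ₋₂ and qₖ = aₖqₖ₋₁ + qₖ₋₂:
  k=0: a=2, p=2, q=1
  k=1: a=8, p=17, q=8
  k=2: a=2, p=36, q=17
  k=3: a=3, p=125, q=59

125/59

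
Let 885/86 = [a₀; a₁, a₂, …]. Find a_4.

1

885 = 10·86 + 25   →  a_0 = 10
86 = 3·25 + 11   →  a_1 = 3
25 = 2·11 + 3   →  a_2 = 2
11 = 3·3 + 2   →  a_3 = 3
3 = 1·2 + 1   →  a_4 = 1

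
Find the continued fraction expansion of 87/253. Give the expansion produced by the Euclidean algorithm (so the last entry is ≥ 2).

[0; 2, 1, 9, 1, 7]

87 = 0*253 + 87
253 = 2*87 + 79
87 = 1*79 + 8
79 = 9*8 + 7
8 = 1*7 + 1
7 = 7*1 + 0  (stop)
So 87/253 = [0; 2, 1, 9, 1, 7].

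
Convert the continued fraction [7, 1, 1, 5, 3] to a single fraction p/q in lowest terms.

264/35

Using pₖ = aₖpₖ₋₁ + pₖ₋₂ and qₖ = aₖqₖ₋₁ + qₖ₋₂:
  k=0: a=7, p=7, q=1
  k=1: a=1, p=8, q=1
  k=2: a=1, p=15, q=2
  k=3: a=5, p=83, q=11
  k=4: a=3, p=264, q=35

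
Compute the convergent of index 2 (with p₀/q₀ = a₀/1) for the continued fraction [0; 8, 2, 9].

2/17

Using pₖ = aₖpₖ₋₁ + pₖ₋₂, qₖ = aₖqₖ₋₁ + qₖ₋₂ (with p₋₁=1, p₋₂=0, q₋₁=0, q₋₂=1):
  k=0: a=0, p=0, q=1
  k=1: a=8, p=1, q=8
  k=2: a=2, p=2, q=17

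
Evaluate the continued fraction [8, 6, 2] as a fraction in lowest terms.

Fold from the inside: start with 2/1.
  6 + 1/2 = 13/2
  8 + 2/13 = 106/13

106/13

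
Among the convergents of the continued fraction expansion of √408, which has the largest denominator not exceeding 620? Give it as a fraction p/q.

√408 = [20; 5, 40, …] (period length 2).
Convergents:
  p_0/q_0 = 20/1
  p_1/q_1 = 101/5
  p_2/q_2 = 4060/201
  p_3/q_3 = 20401/1010
q_2 = 201 ≤ 620 < 1010 = q_3, so the answer is 4060/201.

4060/201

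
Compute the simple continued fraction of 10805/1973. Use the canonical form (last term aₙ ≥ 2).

[5; 2, 10, 9, 3, 3]

10805 = 5×1973 + 940
1973 = 2×940 + 93
940 = 10×93 + 10
93 = 9×10 + 3
10 = 3×3 + 1
3 = 3×1 + 0  (stop)
So 10805/1973 = [5; 2, 10, 9, 3, 3].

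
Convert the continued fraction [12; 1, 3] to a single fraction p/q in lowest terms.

Fold from the inside: start with 3/1.
  1 + 1/3 = 4/3
  12 + 3/4 = 51/4

51/4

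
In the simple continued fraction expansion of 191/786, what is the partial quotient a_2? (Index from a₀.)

191 = 0·786 + 191   →  a_0 = 0
786 = 4·191 + 22   →  a_1 = 4
191 = 8·22 + 15   →  a_2 = 8

8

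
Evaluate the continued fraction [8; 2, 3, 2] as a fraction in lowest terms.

Fold from the inside: start with 2/1.
  3 + 1/2 = 7/2
  2 + 2/7 = 16/7
  8 + 7/16 = 135/16

135/16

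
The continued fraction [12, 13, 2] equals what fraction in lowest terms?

326/27

Fold from the inside: start with 2/1.
  13 + 1/2 = 27/2
  12 + 2/27 = 326/27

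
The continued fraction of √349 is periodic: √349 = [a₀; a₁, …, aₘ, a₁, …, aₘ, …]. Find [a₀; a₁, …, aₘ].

[18; 1, 2, 7, 7, 2, 1, 36]

a₀ = ⌊√349⌋ = 18.
With m₀=0, d₀=1 and mₖ₊₁ = dₖaₖ − mₖ, dₖ₊₁ = (n − mₖ₊₁²)/dₖ, aₖ₊₁ = ⌊(a₀+mₖ₊₁)/dₖ₊₁⌋:
  k=1: m=18, d=25, a=1
  k=2: m=7, d=12, a=2
  k=3: m=17, d=5, a=7
  k=4: m=18, d=5, a=7
  k=5: m=17, d=12, a=2
  k=6: m=7, d=25, a=1
  k=7: m=18, d=1, a=36
d=1 and a=2a₀=36 at k=7, so the next step gives (m, d) = (18, 25) again — its k=1 value — and the period has length 7.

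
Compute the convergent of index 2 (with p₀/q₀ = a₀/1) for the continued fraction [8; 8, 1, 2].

Using pₖ = aₖpₖ₋₁ + pₖ₋₂, qₖ = aₖqₖ₋₁ + qₖ₋₂ (with p₋₁=1, p₋₂=0, q₋₁=0, q₋₂=1):
  k=0: a=8, p=8, q=1
  k=1: a=8, p=65, q=8
  k=2: a=1, p=73, q=9

73/9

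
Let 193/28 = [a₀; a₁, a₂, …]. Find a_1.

193 = 6·28 + 25   →  a_0 = 6
28 = 1·25 + 3   →  a_1 = 1

1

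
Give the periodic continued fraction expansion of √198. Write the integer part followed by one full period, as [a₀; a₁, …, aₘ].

[14; 14, 28]

a₀ = ⌊√198⌋ = 14.
With m₀=0, d₀=1 and mₖ₊₁ = dₖaₖ − mₖ, dₖ₊₁ = (n − mₖ₊₁²)/dₖ, aₖ₊₁ = ⌊(a₀+mₖ₊₁)/dₖ₊₁⌋:
  k=1: m=14, d=2, a=14
  k=2: m=14, d=1, a=28
d=1 and a=2a₀=28 at k=2, so the next step gives (m, d) = (14, 2) again — its k=1 value — and the period has length 2.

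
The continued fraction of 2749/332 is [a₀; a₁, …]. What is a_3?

2749 = 8·332 + 93   →  a_0 = 8
332 = 3·93 + 53   →  a_1 = 3
93 = 1·53 + 40   →  a_2 = 1
53 = 1·40 + 13   →  a_3 = 1

1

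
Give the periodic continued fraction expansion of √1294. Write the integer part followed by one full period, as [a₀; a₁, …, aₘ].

[35; 1, 34, 1, 70]

a₀ = ⌊√1294⌋ = 35.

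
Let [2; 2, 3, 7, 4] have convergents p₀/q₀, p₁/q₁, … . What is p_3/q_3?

Using pₖ = aₖpₖ₋₁ + pₖ₋₂, qₖ = aₖqₖ₋₁ + qₖ₋₂ (with p₋₁=1, p₋₂=0, q₋₁=0, q₋₂=1):
  k=0: a=2, p=2, q=1
  k=1: a=2, p=5, q=2
  k=2: a=3, p=17, q=7
  k=3: a=7, p=124, q=51

124/51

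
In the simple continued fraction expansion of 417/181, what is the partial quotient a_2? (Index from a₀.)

3

417 = 2·181 + 55   →  a_0 = 2
181 = 3·55 + 16   →  a_1 = 3
55 = 3·16 + 7   →  a_2 = 3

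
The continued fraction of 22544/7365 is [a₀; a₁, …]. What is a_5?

22544 = 3·7365 + 449   →  a_0 = 3
7365 = 16·449 + 181   →  a_1 = 16
449 = 2·181 + 87   →  a_2 = 2
181 = 2·87 + 7   →  a_3 = 2
87 = 12·7 + 3   →  a_4 = 12
7 = 2·3 + 1   →  a_5 = 2

2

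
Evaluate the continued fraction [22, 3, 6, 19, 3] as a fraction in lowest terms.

24793/1111

Using pₖ = aₖpₖ₋₁ + pₖ₋₂ and qₖ = aₖqₖ₋₁ + qₖ₋₂:
  k=0: a=22, p=22, q=1
  k=1: a=3, p=67, q=3
  k=2: a=6, p=424, q=19
  k=3: a=19, p=8123, q=364
  k=4: a=3, p=24793, q=1111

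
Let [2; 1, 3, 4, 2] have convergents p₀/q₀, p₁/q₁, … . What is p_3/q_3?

47/17

Using pₖ = aₖpₖ₋₁ + pₖ₋₂, qₖ = aₖqₖ₋₁ + qₖ₋₂ (with p₋₁=1, p₋₂=0, q₋₁=0, q₋₂=1):
  k=0: a=2, p=2, q=1
  k=1: a=1, p=3, q=1
  k=2: a=3, p=11, q=4
  k=3: a=4, p=47, q=17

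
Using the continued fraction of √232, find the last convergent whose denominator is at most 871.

√232 = [15; 4, 3, 7, 3, 4, 30, …] (period length 6).
Convergents:
  p_0/q_0 = 15/1
  p_1/q_1 = 61/4
  p_2/q_2 = 198/13
  p_3/q_3 = 1447/95
  p_4/q_4 = 4539/298
  p_5/q_5 = 19603/1287
q_4 = 298 ≤ 871 < 1287 = q_5, so the answer is 4539/298.

4539/298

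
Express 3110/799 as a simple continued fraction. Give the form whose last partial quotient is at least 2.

3110 = 3*799 + 713
799 = 1*713 + 86
713 = 8*86 + 25
86 = 3*25 + 11
25 = 2*11 + 3
11 = 3*3 + 2
3 = 1*2 + 1
2 = 2*1 + 0  (stop)
So 3110/799 = [3; 1, 8, 3, 2, 3, 1, 2].

[3; 1, 8, 3, 2, 3, 1, 2]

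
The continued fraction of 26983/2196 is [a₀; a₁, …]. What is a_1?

3

26983 = 12·2196 + 631   →  a_0 = 12
2196 = 3·631 + 303   →  a_1 = 3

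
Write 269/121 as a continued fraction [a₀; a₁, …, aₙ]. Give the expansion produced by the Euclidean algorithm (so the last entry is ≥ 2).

269 = 2·121 + 27
121 = 4·27 + 13
27 = 2·13 + 1
13 = 13·1 + 0  (stop)
So 269/121 = [2; 4, 2, 13].

[2; 4, 2, 13]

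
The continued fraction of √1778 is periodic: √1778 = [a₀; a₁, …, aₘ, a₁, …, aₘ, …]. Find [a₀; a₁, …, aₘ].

a₀ = ⌊√1778⌋ = 42.

[42; 6, 84]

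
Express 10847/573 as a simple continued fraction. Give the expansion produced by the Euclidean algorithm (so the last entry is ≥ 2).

10847 = 18*573 + 533
573 = 1*533 + 40
533 = 13*40 + 13
40 = 3*13 + 1
13 = 13*1 + 0  (stop)
So 10847/573 = [18; 1, 13, 3, 13].

[18; 1, 13, 3, 13]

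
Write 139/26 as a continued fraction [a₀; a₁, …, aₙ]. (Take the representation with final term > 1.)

139 = 5*26 + 9
26 = 2*9 + 8
9 = 1*8 + 1
8 = 8*1 + 0  (stop)
So 139/26 = [5; 2, 1, 8].

[5; 2, 1, 8]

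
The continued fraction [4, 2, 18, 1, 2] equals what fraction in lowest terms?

Fold from the inside: start with 2/1.
  1 + 1/2 = 3/2
  18 + 2/3 = 56/3
  2 + 3/56 = 115/56
  4 + 56/115 = 516/115

516/115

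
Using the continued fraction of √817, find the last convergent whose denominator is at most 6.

143/5

√817 = [28; 1, 1, 2, 1, 1, 56, …] (period length 6).
Convergents:
  p_0/q_0 = 28/1
  p_1/q_1 = 29/1
  p_2/q_2 = 57/2
  p_3/q_3 = 143/5
  p_4/q_4 = 200/7
q_3 = 5 ≤ 6 < 7 = q_4, so the answer is 143/5.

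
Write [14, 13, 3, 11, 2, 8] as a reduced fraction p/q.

112896/8021

Fold from the inside: start with 8/1.
  2 + 1/8 = 17/8
  11 + 8/17 = 195/17
  3 + 17/195 = 602/195
  13 + 195/602 = 8021/602
  14 + 602/8021 = 112896/8021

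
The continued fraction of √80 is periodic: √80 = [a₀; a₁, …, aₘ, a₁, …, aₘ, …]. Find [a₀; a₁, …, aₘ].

[8; 1, 16]

a₀ = ⌊√80⌋ = 8.
With m₀=0, d₀=1 and mₖ₊₁ = dₖaₖ − mₖ, dₖ₊₁ = (n − mₖ₊₁²)/dₖ, aₖ₊₁ = ⌊(a₀+mₖ₊₁)/dₖ₊₁⌋:
  k=1: m=8, d=16, a=1
  k=2: m=8, d=1, a=16
d=1 and a=2a₀=16 at k=2, so the next step gives (m, d) = (8, 16) again — its k=1 value — and the period has length 2.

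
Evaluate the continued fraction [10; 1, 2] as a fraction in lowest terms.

Using pₖ = aₖpₖ₋₁ + pₖ₋₂ and qₖ = aₖqₖ₋₁ + qₖ₋₂:
  k=0: a=10, p=10, q=1
  k=1: a=1, p=11, q=1
  k=2: a=2, p=32, q=3

32/3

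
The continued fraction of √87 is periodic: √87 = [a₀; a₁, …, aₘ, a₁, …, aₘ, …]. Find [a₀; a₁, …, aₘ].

a₀ = ⌊√87⌋ = 9.

[9; 3, 18]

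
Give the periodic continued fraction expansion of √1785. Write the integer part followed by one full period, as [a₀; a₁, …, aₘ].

a₀ = ⌊√1785⌋ = 42.
With m₀=0, d₀=1 and mₖ₊₁ = dₖaₖ − mₖ, dₖ₊₁ = (n − mₖ₊₁²)/dₖ, aₖ₊₁ = ⌊(a₀+mₖ₊₁)/dₖ₊₁⌋:
  k=1: m=42, d=21, a=4
  k=2: m=42, d=1, a=84
d=1 and a=2a₀=84 at k=2, so the next step gives (m, d) = (42, 21) again — its k=1 value — and the period has length 2.

[42; 4, 84]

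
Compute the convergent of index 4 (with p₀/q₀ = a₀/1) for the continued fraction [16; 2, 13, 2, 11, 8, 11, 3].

10598/643

Using pₖ = aₖpₖ₋₁ + pₖ₋₂, qₖ = aₖqₖ₋₁ + qₖ₋₂ (with p₋₁=1, p₋₂=0, q₋₁=0, q₋₂=1):
  k=0: a=16, p=16, q=1
  k=1: a=2, p=33, q=2
  k=2: a=13, p=445, q=27
  k=3: a=2, p=923, q=56
  k=4: a=11, p=10598, q=643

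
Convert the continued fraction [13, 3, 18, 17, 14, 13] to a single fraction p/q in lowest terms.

2297212/172369

Using pₖ = aₖpₖ₋₁ + pₖ₋₂ and qₖ = aₖqₖ₋₁ + qₖ₋₂:
  k=0: a=13, p=13, q=1
  k=1: a=3, p=40, q=3
  k=2: a=18, p=733, q=55
  k=3: a=17, p=12501, q=938
  k=4: a=14, p=175747, q=13187
  k=5: a=13, p=2297212, q=172369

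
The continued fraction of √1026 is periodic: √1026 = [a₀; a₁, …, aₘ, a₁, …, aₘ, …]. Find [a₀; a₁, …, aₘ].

[32; 32, 64]

a₀ = ⌊√1026⌋ = 32.
With m₀=0, d₀=1 and mₖ₊₁ = dₖaₖ − mₖ, dₖ₊₁ = (n − mₖ₊₁²)/dₖ, aₖ₊₁ = ⌊(a₀+mₖ₊₁)/dₖ₊₁⌋:
  k=1: m=32, d=2, a=32
  k=2: m=32, d=1, a=64
d=1 and a=2a₀=64 at k=2, so the next step gives (m, d) = (32, 2) again — its k=1 value — and the period has length 2.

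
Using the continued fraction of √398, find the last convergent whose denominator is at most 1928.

15940/799

√398 = [19; 1, 18, 1, 38, …] (period length 4).
Convergents:
  p_0/q_0 = 19/1
  p_1/q_1 = 20/1
  p_2/q_2 = 379/19
  p_3/q_3 = 399/20
  p_4/q_4 = 15541/779
  p_5/q_5 = 15940/799
  p_6/q_6 = 302461/15161
q_5 = 799 ≤ 1928 < 15161 = q_6, so the answer is 15940/799.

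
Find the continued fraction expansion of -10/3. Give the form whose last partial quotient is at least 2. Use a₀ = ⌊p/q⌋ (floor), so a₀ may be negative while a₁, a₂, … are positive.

-10 = -4*3 + 2
3 = 1*2 + 1
2 = 2*1 + 0  (stop)
So -10/3 = [-4; 1, 2].

[-4; 1, 2]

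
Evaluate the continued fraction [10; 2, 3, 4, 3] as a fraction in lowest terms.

Fold from the inside: start with 3/1.
  4 + 1/3 = 13/3
  3 + 3/13 = 42/13
  2 + 13/42 = 97/42
  10 + 42/97 = 1012/97

1012/97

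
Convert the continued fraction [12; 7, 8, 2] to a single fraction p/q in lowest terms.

Using pₖ = aₖpₖ₋₁ + pₖ₋₂ and qₖ = aₖqₖ₋₁ + qₖ₋₂:
  k=0: a=12, p=12, q=1
  k=1: a=7, p=85, q=7
  k=2: a=8, p=692, q=57
  k=3: a=2, p=1469, q=121

1469/121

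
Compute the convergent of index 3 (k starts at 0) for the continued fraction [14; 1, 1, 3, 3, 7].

Using pₖ = aₖpₖ₋₁ + pₖ₋₂, qₖ = aₖqₖ₋₁ + qₖ₋₂ (with p₋₁=1, p₋₂=0, q₋₁=0, q₋₂=1):
  k=0: a=14, p=14, q=1
  k=1: a=1, p=15, q=1
  k=2: a=1, p=29, q=2
  k=3: a=3, p=102, q=7

102/7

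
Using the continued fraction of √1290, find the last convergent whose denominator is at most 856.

√1290 = [35; 1, 10, 1, 70, …] (period length 4).
Convergents:
  p_0/q_0 = 35/1
  p_1/q_1 = 36/1
  p_2/q_2 = 395/11
  p_3/q_3 = 431/12
  p_4/q_4 = 30565/851
  p_5/q_5 = 30996/863
q_4 = 851 ≤ 856 < 863 = q_5, so the answer is 30565/851.

30565/851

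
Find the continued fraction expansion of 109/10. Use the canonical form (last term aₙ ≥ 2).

109 = 10*10 + 9
10 = 1*9 + 1
9 = 9*1 + 0  (stop)
So 109/10 = [10; 1, 9].

[10; 1, 9]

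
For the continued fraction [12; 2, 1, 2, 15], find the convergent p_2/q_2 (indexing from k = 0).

Using pₖ = aₖpₖ₋₁ + pₖ₋₂, qₖ = aₖqₖ₋₁ + qₖ₋₂ (with p₋₁=1, p₋₂=0, q₋₁=0, q₋₂=1):
  k=0: a=12, p=12, q=1
  k=1: a=2, p=25, q=2
  k=2: a=1, p=37, q=3

37/3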